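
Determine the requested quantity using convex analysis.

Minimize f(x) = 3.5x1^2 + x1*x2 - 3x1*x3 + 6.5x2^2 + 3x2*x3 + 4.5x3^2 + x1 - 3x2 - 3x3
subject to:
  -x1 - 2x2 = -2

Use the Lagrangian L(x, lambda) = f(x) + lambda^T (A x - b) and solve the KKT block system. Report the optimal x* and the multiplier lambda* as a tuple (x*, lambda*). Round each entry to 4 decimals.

Form the Lagrangian:
  L(x, lambda) = (1/2) x^T Q x + c^T x + lambda^T (A x - b)
Stationarity (grad_x L = 0): Q x + c + A^T lambda = 0.
Primal feasibility: A x = b.

This gives the KKT block system:
  [ Q   A^T ] [ x     ]   [-c ]
  [ A    0  ] [ lambda ] = [ b ]

Solving the linear system:
  x*      = (0.4286, 0.7857, 0.2143)
  lambda* = (4.1429)
  f(x*)   = 2.8571

x* = (0.4286, 0.7857, 0.2143), lambda* = (4.1429)


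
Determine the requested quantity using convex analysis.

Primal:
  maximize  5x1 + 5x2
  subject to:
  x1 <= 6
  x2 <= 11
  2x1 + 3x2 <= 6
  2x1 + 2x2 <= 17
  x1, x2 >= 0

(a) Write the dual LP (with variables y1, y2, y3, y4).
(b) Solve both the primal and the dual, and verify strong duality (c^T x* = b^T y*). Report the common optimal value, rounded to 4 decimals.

The standard primal-dual pair for 'max c^T x s.t. A x <= b, x >= 0' is:
  Dual:  min b^T y  s.t.  A^T y >= c,  y >= 0.

So the dual LP is:
  minimize  6y1 + 11y2 + 6y3 + 17y4
  subject to:
    y1 + 2y3 + 2y4 >= 5
    y2 + 3y3 + 2y4 >= 5
    y1, y2, y3, y4 >= 0

Solving the primal: x* = (3, 0).
  primal value c^T x* = 15.
Solving the dual: y* = (0, 0, 2.5, 0).
  dual value b^T y* = 15.
Strong duality: c^T x* = b^T y*. Confirmed.

15


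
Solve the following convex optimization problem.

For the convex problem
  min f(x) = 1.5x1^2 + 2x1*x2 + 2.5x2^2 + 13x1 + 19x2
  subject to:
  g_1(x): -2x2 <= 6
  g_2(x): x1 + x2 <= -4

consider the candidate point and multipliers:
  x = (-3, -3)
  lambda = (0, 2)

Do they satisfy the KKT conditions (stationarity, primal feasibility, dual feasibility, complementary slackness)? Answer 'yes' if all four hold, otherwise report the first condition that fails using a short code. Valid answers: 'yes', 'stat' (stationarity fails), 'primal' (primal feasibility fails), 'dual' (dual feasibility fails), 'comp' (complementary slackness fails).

Gradient of f: grad f(x) = Q x + c = (-2, -2)
Constraint values g_i(x) = a_i^T x - b_i:
  g_1((-3, -3)) = 0
  g_2((-3, -3)) = -2
Stationarity residual: grad f(x) + sum_i lambda_i a_i = (0, 0)
  -> stationarity OK
Primal feasibility (all g_i <= 0): OK
Dual feasibility (all lambda_i >= 0): OK
Complementary slackness (lambda_i * g_i(x) = 0 for all i): FAILS

Verdict: the first failing condition is complementary_slackness -> comp.

comp


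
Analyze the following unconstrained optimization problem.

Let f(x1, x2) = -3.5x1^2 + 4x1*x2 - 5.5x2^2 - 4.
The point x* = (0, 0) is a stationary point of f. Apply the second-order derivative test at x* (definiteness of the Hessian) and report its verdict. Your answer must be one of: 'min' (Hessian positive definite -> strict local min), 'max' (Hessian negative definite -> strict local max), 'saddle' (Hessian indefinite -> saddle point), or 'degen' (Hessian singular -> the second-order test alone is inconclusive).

Compute the Hessian H = grad^2 f:
  H = [[-7, 4], [4, -11]]
Verify stationarity: grad f(x*) = H x* + g = (0, 0).
Eigenvalues of H: -13.4721, -4.5279.
Both eigenvalues < 0, so H is negative definite -> x* is a strict local max.

max


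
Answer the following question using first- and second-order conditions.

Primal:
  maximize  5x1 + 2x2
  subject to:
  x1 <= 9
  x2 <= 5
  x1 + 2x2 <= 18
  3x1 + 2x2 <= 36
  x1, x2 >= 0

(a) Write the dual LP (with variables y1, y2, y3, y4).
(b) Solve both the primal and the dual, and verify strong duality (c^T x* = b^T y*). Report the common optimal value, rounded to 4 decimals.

The standard primal-dual pair for 'max c^T x s.t. A x <= b, x >= 0' is:
  Dual:  min b^T y  s.t.  A^T y >= c,  y >= 0.

So the dual LP is:
  minimize  9y1 + 5y2 + 18y3 + 36y4
  subject to:
    y1 + y3 + 3y4 >= 5
    y2 + 2y3 + 2y4 >= 2
    y1, y2, y3, y4 >= 0

Solving the primal: x* = (9, 4.5).
  primal value c^T x* = 54.
Solving the dual: y* = (2, 0, 0, 1).
  dual value b^T y* = 54.
Strong duality: c^T x* = b^T y*. Confirmed.

54


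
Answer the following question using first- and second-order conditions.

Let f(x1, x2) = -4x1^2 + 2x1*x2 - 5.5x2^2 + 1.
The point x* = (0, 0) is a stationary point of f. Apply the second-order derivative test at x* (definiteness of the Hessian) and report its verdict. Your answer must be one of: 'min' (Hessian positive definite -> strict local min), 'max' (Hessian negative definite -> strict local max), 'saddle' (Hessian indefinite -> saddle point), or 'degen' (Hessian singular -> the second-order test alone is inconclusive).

Compute the Hessian H = grad^2 f:
  H = [[-8, 2], [2, -11]]
Verify stationarity: grad f(x*) = H x* + g = (0, 0).
Eigenvalues of H: -12, -7.
Both eigenvalues < 0, so H is negative definite -> x* is a strict local max.

max


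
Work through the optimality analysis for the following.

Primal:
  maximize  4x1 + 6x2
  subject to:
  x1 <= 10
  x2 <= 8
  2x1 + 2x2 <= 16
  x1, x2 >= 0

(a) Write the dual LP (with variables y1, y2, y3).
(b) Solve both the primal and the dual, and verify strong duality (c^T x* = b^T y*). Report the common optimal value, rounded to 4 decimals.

The standard primal-dual pair for 'max c^T x s.t. A x <= b, x >= 0' is:
  Dual:  min b^T y  s.t.  A^T y >= c,  y >= 0.

So the dual LP is:
  minimize  10y1 + 8y2 + 16y3
  subject to:
    y1 + 2y3 >= 4
    y2 + 2y3 >= 6
    y1, y2, y3 >= 0

Solving the primal: x* = (0, 8).
  primal value c^T x* = 48.
Solving the dual: y* = (0, 2, 2).
  dual value b^T y* = 48.
Strong duality: c^T x* = b^T y*. Confirmed.

48


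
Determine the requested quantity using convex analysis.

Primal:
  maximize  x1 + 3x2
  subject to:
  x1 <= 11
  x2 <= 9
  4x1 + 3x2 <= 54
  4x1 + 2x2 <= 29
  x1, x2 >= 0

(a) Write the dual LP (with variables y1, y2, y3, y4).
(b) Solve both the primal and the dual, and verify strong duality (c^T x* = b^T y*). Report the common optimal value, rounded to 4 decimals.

The standard primal-dual pair for 'max c^T x s.t. A x <= b, x >= 0' is:
  Dual:  min b^T y  s.t.  A^T y >= c,  y >= 0.

So the dual LP is:
  minimize  11y1 + 9y2 + 54y3 + 29y4
  subject to:
    y1 + 4y3 + 4y4 >= 1
    y2 + 3y3 + 2y4 >= 3
    y1, y2, y3, y4 >= 0

Solving the primal: x* = (2.75, 9).
  primal value c^T x* = 29.75.
Solving the dual: y* = (0, 2.5, 0, 0.25).
  dual value b^T y* = 29.75.
Strong duality: c^T x* = b^T y*. Confirmed.

29.75


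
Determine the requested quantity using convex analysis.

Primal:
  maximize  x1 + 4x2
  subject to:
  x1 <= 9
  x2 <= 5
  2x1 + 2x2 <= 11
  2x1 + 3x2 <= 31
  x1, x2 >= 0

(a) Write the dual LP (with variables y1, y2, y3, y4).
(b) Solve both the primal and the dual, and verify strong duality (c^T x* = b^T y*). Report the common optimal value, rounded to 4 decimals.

The standard primal-dual pair for 'max c^T x s.t. A x <= b, x >= 0' is:
  Dual:  min b^T y  s.t.  A^T y >= c,  y >= 0.

So the dual LP is:
  minimize  9y1 + 5y2 + 11y3 + 31y4
  subject to:
    y1 + 2y3 + 2y4 >= 1
    y2 + 2y3 + 3y4 >= 4
    y1, y2, y3, y4 >= 0

Solving the primal: x* = (0.5, 5).
  primal value c^T x* = 20.5.
Solving the dual: y* = (0, 3, 0.5, 0).
  dual value b^T y* = 20.5.
Strong duality: c^T x* = b^T y*. Confirmed.

20.5


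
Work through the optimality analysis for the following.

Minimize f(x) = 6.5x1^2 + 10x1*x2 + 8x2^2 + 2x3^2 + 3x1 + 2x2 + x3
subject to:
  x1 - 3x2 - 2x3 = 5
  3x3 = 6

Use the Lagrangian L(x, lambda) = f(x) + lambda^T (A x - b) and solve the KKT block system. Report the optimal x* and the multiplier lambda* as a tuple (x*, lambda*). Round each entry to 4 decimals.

Form the Lagrangian:
  L(x, lambda) = (1/2) x^T Q x + c^T x + lambda^T (A x - b)
Stationarity (grad_x L = 0): Q x + c + A^T lambda = 0.
Primal feasibility: A x = b.

This gives the KKT block system:
  [ Q   A^T ] [ x     ]   [-c ]
  [ A    0  ] [ lambda ] = [ b ]

Solving the linear system:
  x*      = (1.9741, -2.342, 2)
  lambda* = (-5.2435, -6.4957)
  f(x*)   = 34.215

x* = (1.9741, -2.342, 2), lambda* = (-5.2435, -6.4957)


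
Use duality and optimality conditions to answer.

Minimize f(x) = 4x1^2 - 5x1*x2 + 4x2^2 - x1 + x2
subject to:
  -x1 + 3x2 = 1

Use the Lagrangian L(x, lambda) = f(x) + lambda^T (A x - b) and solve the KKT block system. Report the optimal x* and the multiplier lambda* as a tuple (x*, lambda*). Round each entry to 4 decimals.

Form the Lagrangian:
  L(x, lambda) = (1/2) x^T Q x + c^T x + lambda^T (A x - b)
Stationarity (grad_x L = 0): Q x + c + A^T lambda = 0.
Primal feasibility: A x = b.

This gives the KKT block system:
  [ Q   A^T ] [ x     ]   [-c ]
  [ A    0  ] [ lambda ] = [ b ]

Solving the linear system:
  x*      = (0.26, 0.42)
  lambda* = (-1.02)
  f(x*)   = 0.59

x* = (0.26, 0.42), lambda* = (-1.02)


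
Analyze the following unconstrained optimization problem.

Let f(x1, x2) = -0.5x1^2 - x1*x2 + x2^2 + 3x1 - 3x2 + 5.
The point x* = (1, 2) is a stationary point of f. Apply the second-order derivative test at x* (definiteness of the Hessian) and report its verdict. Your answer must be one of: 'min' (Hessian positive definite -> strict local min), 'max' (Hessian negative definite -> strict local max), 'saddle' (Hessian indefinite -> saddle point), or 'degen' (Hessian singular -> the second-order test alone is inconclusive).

Compute the Hessian H = grad^2 f:
  H = [[-1, -1], [-1, 2]]
Verify stationarity: grad f(x*) = H x* + g = (0, 0).
Eigenvalues of H: -1.3028, 2.3028.
Eigenvalues have mixed signs, so H is indefinite -> x* is a saddle point.

saddle


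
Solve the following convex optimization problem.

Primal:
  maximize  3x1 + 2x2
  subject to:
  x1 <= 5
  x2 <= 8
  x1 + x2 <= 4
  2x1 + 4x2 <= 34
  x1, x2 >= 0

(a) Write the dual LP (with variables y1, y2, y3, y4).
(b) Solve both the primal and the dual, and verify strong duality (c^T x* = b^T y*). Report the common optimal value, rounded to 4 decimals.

The standard primal-dual pair for 'max c^T x s.t. A x <= b, x >= 0' is:
  Dual:  min b^T y  s.t.  A^T y >= c,  y >= 0.

So the dual LP is:
  minimize  5y1 + 8y2 + 4y3 + 34y4
  subject to:
    y1 + y3 + 2y4 >= 3
    y2 + y3 + 4y4 >= 2
    y1, y2, y3, y4 >= 0

Solving the primal: x* = (4, 0).
  primal value c^T x* = 12.
Solving the dual: y* = (0, 0, 3, 0).
  dual value b^T y* = 12.
Strong duality: c^T x* = b^T y*. Confirmed.

12


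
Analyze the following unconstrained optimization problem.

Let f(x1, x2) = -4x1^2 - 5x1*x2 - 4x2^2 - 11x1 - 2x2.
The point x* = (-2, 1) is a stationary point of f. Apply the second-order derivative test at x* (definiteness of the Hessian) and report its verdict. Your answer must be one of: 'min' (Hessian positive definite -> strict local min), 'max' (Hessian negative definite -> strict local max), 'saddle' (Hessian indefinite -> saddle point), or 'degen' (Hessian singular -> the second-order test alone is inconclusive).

Compute the Hessian H = grad^2 f:
  H = [[-8, -5], [-5, -8]]
Verify stationarity: grad f(x*) = H x* + g = (0, 0).
Eigenvalues of H: -13, -3.
Both eigenvalues < 0, so H is negative definite -> x* is a strict local max.

max


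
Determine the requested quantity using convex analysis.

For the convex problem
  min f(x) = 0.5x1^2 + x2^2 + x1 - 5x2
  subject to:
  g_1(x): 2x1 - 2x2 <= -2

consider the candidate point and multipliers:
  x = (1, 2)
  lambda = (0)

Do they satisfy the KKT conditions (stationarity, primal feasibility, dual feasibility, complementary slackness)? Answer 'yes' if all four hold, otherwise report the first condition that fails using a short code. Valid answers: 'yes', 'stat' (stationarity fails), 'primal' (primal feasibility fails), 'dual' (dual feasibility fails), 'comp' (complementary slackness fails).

Gradient of f: grad f(x) = Q x + c = (2, -1)
Constraint values g_i(x) = a_i^T x - b_i:
  g_1((1, 2)) = 0
Stationarity residual: grad f(x) + sum_i lambda_i a_i = (2, -1)
  -> stationarity FAILS
Primal feasibility (all g_i <= 0): OK
Dual feasibility (all lambda_i >= 0): OK
Complementary slackness (lambda_i * g_i(x) = 0 for all i): OK

Verdict: the first failing condition is stationarity -> stat.

stat


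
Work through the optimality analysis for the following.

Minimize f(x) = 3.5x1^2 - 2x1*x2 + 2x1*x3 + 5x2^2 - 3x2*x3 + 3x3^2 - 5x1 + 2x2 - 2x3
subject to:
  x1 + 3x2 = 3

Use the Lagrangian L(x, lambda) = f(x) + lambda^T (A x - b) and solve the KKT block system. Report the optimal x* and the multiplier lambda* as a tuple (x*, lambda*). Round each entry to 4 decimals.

Form the Lagrangian:
  L(x, lambda) = (1/2) x^T Q x + c^T x + lambda^T (A x - b)
Stationarity (grad_x L = 0): Q x + c + A^T lambda = 0.
Primal feasibility: A x = b.

This gives the KKT block system:
  [ Q   A^T ] [ x     ]   [-c ]
  [ A    0  ] [ lambda ] = [ b ]

Solving the linear system:
  x*      = (1.0699, 0.6434, 0.2984)
  lambda* = (-1.7995)
  f(x*)   = 0.3695

x* = (1.0699, 0.6434, 0.2984), lambda* = (-1.7995)


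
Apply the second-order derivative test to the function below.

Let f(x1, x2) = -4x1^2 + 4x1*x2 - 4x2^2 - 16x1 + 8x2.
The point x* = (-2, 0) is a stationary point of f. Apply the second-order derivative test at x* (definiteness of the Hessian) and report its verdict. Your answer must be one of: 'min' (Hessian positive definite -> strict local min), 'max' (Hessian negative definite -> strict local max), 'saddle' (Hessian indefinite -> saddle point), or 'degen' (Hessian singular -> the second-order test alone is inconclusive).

Compute the Hessian H = grad^2 f:
  H = [[-8, 4], [4, -8]]
Verify stationarity: grad f(x*) = H x* + g = (0, 0).
Eigenvalues of H: -12, -4.
Both eigenvalues < 0, so H is negative definite -> x* is a strict local max.

max


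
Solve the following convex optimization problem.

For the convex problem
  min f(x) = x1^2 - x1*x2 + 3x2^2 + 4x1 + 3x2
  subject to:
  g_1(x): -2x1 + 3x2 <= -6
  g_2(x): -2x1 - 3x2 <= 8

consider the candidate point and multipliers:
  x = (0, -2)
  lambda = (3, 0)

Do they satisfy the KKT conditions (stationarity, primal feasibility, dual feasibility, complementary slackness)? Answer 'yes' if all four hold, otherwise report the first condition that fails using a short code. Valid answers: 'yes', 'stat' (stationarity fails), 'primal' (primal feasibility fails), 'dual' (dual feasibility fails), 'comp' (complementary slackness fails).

Gradient of f: grad f(x) = Q x + c = (6, -9)
Constraint values g_i(x) = a_i^T x - b_i:
  g_1((0, -2)) = 0
  g_2((0, -2)) = -2
Stationarity residual: grad f(x) + sum_i lambda_i a_i = (0, 0)
  -> stationarity OK
Primal feasibility (all g_i <= 0): OK
Dual feasibility (all lambda_i >= 0): OK
Complementary slackness (lambda_i * g_i(x) = 0 for all i): OK

Verdict: yes, KKT holds.

yes


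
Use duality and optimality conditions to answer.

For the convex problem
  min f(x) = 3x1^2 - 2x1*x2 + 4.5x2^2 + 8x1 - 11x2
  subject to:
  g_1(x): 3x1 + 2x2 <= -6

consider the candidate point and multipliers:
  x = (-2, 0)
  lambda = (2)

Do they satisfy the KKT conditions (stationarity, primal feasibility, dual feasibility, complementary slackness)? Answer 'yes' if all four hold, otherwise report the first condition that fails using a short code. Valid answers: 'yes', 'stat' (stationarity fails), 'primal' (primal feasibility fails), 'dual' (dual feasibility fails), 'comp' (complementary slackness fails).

Gradient of f: grad f(x) = Q x + c = (-4, -7)
Constraint values g_i(x) = a_i^T x - b_i:
  g_1((-2, 0)) = 0
Stationarity residual: grad f(x) + sum_i lambda_i a_i = (2, -3)
  -> stationarity FAILS
Primal feasibility (all g_i <= 0): OK
Dual feasibility (all lambda_i >= 0): OK
Complementary slackness (lambda_i * g_i(x) = 0 for all i): OK

Verdict: the first failing condition is stationarity -> stat.

stat


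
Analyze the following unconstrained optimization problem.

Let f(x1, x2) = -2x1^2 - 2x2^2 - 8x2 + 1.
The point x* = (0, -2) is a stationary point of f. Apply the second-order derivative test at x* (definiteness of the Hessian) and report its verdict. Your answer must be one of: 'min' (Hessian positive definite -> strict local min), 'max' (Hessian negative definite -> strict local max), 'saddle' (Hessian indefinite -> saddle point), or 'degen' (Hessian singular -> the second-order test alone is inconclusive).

Compute the Hessian H = grad^2 f:
  H = [[-4, 0], [0, -4]]
Verify stationarity: grad f(x*) = H x* + g = (0, 0).
Eigenvalues of H: -4, -4.
Both eigenvalues < 0, so H is negative definite -> x* is a strict local max.

max


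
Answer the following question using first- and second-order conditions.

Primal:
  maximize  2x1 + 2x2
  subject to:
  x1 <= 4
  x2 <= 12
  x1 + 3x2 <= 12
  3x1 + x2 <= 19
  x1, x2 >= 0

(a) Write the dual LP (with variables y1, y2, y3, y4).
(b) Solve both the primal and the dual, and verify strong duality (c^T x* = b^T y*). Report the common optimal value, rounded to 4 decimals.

The standard primal-dual pair for 'max c^T x s.t. A x <= b, x >= 0' is:
  Dual:  min b^T y  s.t.  A^T y >= c,  y >= 0.

So the dual LP is:
  minimize  4y1 + 12y2 + 12y3 + 19y4
  subject to:
    y1 + y3 + 3y4 >= 2
    y2 + 3y3 + y4 >= 2
    y1, y2, y3, y4 >= 0

Solving the primal: x* = (4, 2.6667).
  primal value c^T x* = 13.3333.
Solving the dual: y* = (1.3333, 0, 0.6667, 0).
  dual value b^T y* = 13.3333.
Strong duality: c^T x* = b^T y*. Confirmed.

13.3333


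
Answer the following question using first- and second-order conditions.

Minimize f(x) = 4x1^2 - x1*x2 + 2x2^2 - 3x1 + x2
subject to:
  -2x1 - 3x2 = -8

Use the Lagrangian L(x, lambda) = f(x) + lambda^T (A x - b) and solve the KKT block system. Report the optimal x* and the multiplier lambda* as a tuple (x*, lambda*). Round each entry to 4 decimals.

Form the Lagrangian:
  L(x, lambda) = (1/2) x^T Q x + c^T x + lambda^T (A x - b)
Stationarity (grad_x L = 0): Q x + c + A^T lambda = 0.
Primal feasibility: A x = b.

This gives the KKT block system:
  [ Q   A^T ] [ x     ]   [-c ]
  [ A    0  ] [ lambda ] = [ b ]

Solving the linear system:
  x*      = (1.21, 1.86)
  lambda* = (2.41)
  f(x*)   = 8.755

x* = (1.21, 1.86), lambda* = (2.41)


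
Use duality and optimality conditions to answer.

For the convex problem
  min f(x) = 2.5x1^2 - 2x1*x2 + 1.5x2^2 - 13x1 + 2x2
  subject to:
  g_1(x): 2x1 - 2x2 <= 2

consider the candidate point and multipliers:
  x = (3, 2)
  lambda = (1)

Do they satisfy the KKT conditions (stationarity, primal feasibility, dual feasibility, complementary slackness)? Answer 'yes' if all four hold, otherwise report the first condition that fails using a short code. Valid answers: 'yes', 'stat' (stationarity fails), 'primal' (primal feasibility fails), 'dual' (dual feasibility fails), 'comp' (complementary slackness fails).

Gradient of f: grad f(x) = Q x + c = (-2, 2)
Constraint values g_i(x) = a_i^T x - b_i:
  g_1((3, 2)) = 0
Stationarity residual: grad f(x) + sum_i lambda_i a_i = (0, 0)
  -> stationarity OK
Primal feasibility (all g_i <= 0): OK
Dual feasibility (all lambda_i >= 0): OK
Complementary slackness (lambda_i * g_i(x) = 0 for all i): OK

Verdict: yes, KKT holds.

yes


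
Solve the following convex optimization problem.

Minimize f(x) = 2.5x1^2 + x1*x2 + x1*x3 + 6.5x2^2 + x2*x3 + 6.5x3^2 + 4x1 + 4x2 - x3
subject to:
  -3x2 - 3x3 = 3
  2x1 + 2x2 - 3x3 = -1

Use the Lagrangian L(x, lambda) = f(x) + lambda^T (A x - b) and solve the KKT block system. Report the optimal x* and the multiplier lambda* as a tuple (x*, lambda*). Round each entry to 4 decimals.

Form the Lagrangian:
  L(x, lambda) = (1/2) x^T Q x + c^T x + lambda^T (A x - b)
Stationarity (grad_x L = 0): Q x + c + A^T lambda = 0.
Primal feasibility: A x = b.

This gives the KKT block system:
  [ Q   A^T ] [ x     ]   [-c ]
  [ A    0  ] [ lambda ] = [ b ]

Solving the linear system:
  x*      = (-0.4389, -0.6244, -0.3756)
  lambda* = (-1.9125, -0.4027)
  f(x*)   = 0.7285

x* = (-0.4389, -0.6244, -0.3756), lambda* = (-1.9125, -0.4027)


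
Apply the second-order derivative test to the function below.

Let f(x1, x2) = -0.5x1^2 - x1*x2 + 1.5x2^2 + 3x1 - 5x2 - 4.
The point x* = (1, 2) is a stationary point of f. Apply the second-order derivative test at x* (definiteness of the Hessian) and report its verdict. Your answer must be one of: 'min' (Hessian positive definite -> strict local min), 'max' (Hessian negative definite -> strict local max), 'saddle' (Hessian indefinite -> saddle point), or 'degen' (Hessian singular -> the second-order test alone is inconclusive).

Compute the Hessian H = grad^2 f:
  H = [[-1, -1], [-1, 3]]
Verify stationarity: grad f(x*) = H x* + g = (0, 0).
Eigenvalues of H: -1.2361, 3.2361.
Eigenvalues have mixed signs, so H is indefinite -> x* is a saddle point.

saddle


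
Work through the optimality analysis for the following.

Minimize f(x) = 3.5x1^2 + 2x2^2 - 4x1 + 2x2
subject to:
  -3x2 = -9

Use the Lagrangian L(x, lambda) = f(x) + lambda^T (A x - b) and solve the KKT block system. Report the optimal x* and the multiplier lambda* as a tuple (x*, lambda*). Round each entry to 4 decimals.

Form the Lagrangian:
  L(x, lambda) = (1/2) x^T Q x + c^T x + lambda^T (A x - b)
Stationarity (grad_x L = 0): Q x + c + A^T lambda = 0.
Primal feasibility: A x = b.

This gives the KKT block system:
  [ Q   A^T ] [ x     ]   [-c ]
  [ A    0  ] [ lambda ] = [ b ]

Solving the linear system:
  x*      = (0.5714, 3)
  lambda* = (4.6667)
  f(x*)   = 22.8571

x* = (0.5714, 3), lambda* = (4.6667)


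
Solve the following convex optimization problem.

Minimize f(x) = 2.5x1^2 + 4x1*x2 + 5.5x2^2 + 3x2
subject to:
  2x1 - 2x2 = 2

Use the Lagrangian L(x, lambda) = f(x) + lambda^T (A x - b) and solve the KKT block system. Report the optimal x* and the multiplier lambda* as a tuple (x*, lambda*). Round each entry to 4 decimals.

Form the Lagrangian:
  L(x, lambda) = (1/2) x^T Q x + c^T x + lambda^T (A x - b)
Stationarity (grad_x L = 0): Q x + c + A^T lambda = 0.
Primal feasibility: A x = b.

This gives the KKT block system:
  [ Q   A^T ] [ x     ]   [-c ]
  [ A    0  ] [ lambda ] = [ b ]

Solving the linear system:
  x*      = (0.5, -0.5)
  lambda* = (-0.25)
  f(x*)   = -0.5

x* = (0.5, -0.5), lambda* = (-0.25)


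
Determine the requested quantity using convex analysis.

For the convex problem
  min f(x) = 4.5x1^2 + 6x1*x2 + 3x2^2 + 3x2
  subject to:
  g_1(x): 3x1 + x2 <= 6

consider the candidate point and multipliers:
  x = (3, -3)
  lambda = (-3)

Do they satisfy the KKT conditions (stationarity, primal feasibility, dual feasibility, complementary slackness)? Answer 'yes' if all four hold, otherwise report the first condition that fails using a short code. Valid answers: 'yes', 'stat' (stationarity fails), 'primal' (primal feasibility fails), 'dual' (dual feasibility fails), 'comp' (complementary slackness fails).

Gradient of f: grad f(x) = Q x + c = (9, 3)
Constraint values g_i(x) = a_i^T x - b_i:
  g_1((3, -3)) = 0
Stationarity residual: grad f(x) + sum_i lambda_i a_i = (0, 0)
  -> stationarity OK
Primal feasibility (all g_i <= 0): OK
Dual feasibility (all lambda_i >= 0): FAILS
Complementary slackness (lambda_i * g_i(x) = 0 for all i): OK

Verdict: the first failing condition is dual_feasibility -> dual.

dual


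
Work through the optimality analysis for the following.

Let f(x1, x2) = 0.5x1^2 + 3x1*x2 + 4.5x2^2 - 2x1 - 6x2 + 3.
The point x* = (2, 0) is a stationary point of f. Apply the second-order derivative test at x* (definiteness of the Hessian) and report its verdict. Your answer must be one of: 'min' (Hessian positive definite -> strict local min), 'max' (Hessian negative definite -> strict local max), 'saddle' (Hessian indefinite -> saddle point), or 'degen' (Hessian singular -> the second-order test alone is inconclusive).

Compute the Hessian H = grad^2 f:
  H = [[1, 3], [3, 9]]
Verify stationarity: grad f(x*) = H x* + g = (0, 0).
Eigenvalues of H: 0, 10.
H has a zero eigenvalue (singular; positive semidefinite but not definite), so H is neither positive definite, negative definite, nor indefinite. The second-order test alone is inconclusive -> degen.
(Indeed, f is constant along the null direction of H through x*, so x* is not a strict local extremum.)

degen


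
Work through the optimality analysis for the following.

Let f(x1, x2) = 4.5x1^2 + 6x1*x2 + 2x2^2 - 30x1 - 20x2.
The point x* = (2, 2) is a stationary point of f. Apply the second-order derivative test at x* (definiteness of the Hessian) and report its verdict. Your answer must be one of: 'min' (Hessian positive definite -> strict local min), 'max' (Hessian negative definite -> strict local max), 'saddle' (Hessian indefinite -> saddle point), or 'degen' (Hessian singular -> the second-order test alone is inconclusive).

Compute the Hessian H = grad^2 f:
  H = [[9, 6], [6, 4]]
Verify stationarity: grad f(x*) = H x* + g = (0, 0).
Eigenvalues of H: 0, 13.
H has a zero eigenvalue (singular; positive semidefinite but not definite), so H is neither positive definite, negative definite, nor indefinite. The second-order test alone is inconclusive -> degen.
(Indeed, f is constant along the null direction of H through x*, so x* is not a strict local extremum.)

degen


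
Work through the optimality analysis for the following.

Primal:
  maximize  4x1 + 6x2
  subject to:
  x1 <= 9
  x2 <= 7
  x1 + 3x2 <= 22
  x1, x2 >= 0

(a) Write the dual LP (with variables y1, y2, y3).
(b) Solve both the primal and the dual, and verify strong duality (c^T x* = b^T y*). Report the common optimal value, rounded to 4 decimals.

The standard primal-dual pair for 'max c^T x s.t. A x <= b, x >= 0' is:
  Dual:  min b^T y  s.t.  A^T y >= c,  y >= 0.

So the dual LP is:
  minimize  9y1 + 7y2 + 22y3
  subject to:
    y1 + y3 >= 4
    y2 + 3y3 >= 6
    y1, y2, y3 >= 0

Solving the primal: x* = (9, 4.3333).
  primal value c^T x* = 62.
Solving the dual: y* = (2, 0, 2).
  dual value b^T y* = 62.
Strong duality: c^T x* = b^T y*. Confirmed.

62


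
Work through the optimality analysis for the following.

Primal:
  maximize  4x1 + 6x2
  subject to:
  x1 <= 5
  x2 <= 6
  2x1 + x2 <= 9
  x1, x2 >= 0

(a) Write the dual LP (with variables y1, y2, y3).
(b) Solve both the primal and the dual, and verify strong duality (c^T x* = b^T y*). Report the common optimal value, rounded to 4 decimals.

The standard primal-dual pair for 'max c^T x s.t. A x <= b, x >= 0' is:
  Dual:  min b^T y  s.t.  A^T y >= c,  y >= 0.

So the dual LP is:
  minimize  5y1 + 6y2 + 9y3
  subject to:
    y1 + 2y3 >= 4
    y2 + y3 >= 6
    y1, y2, y3 >= 0

Solving the primal: x* = (1.5, 6).
  primal value c^T x* = 42.
Solving the dual: y* = (0, 4, 2).
  dual value b^T y* = 42.
Strong duality: c^T x* = b^T y*. Confirmed.

42


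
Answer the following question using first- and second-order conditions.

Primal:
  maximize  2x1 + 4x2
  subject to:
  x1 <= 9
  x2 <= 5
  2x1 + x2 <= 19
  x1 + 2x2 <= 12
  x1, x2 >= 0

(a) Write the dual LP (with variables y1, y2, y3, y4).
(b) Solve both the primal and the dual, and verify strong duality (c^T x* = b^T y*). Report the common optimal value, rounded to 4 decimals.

The standard primal-dual pair for 'max c^T x s.t. A x <= b, x >= 0' is:
  Dual:  min b^T y  s.t.  A^T y >= c,  y >= 0.

So the dual LP is:
  minimize  9y1 + 5y2 + 19y3 + 12y4
  subject to:
    y1 + 2y3 + y4 >= 2
    y2 + y3 + 2y4 >= 4
    y1, y2, y3, y4 >= 0

Solving the primal: x* = (8.6667, 1.6667).
  primal value c^T x* = 24.
Solving the dual: y* = (0, 0, 0, 2).
  dual value b^T y* = 24.
Strong duality: c^T x* = b^T y*. Confirmed.

24


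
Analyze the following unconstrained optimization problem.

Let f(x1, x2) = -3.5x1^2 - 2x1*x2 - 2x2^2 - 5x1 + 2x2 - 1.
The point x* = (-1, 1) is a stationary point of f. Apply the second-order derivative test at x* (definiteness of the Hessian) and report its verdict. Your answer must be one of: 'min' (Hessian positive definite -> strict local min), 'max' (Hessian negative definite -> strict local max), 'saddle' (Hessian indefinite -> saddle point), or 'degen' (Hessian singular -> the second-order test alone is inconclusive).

Compute the Hessian H = grad^2 f:
  H = [[-7, -2], [-2, -4]]
Verify stationarity: grad f(x*) = H x* + g = (0, 0).
Eigenvalues of H: -8, -3.
Both eigenvalues < 0, so H is negative definite -> x* is a strict local max.

max


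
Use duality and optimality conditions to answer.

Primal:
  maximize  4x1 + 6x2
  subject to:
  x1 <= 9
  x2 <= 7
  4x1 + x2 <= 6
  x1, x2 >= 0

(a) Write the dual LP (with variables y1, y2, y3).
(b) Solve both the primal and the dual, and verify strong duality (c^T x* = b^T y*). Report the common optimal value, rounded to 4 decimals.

The standard primal-dual pair for 'max c^T x s.t. A x <= b, x >= 0' is:
  Dual:  min b^T y  s.t.  A^T y >= c,  y >= 0.

So the dual LP is:
  minimize  9y1 + 7y2 + 6y3
  subject to:
    y1 + 4y3 >= 4
    y2 + y3 >= 6
    y1, y2, y3 >= 0

Solving the primal: x* = (0, 6).
  primal value c^T x* = 36.
Solving the dual: y* = (0, 0, 6).
  dual value b^T y* = 36.
Strong duality: c^T x* = b^T y*. Confirmed.

36


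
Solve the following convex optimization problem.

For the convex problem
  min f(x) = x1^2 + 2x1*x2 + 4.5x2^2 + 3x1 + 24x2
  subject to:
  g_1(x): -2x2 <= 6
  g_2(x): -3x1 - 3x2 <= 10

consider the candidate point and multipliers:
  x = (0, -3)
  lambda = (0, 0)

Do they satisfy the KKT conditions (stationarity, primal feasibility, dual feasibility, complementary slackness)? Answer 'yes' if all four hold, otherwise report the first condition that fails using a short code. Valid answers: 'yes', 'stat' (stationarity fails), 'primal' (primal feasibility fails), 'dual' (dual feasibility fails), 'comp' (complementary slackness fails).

Gradient of f: grad f(x) = Q x + c = (-3, -3)
Constraint values g_i(x) = a_i^T x - b_i:
  g_1((0, -3)) = 0
  g_2((0, -3)) = -1
Stationarity residual: grad f(x) + sum_i lambda_i a_i = (-3, -3)
  -> stationarity FAILS
Primal feasibility (all g_i <= 0): OK
Dual feasibility (all lambda_i >= 0): OK
Complementary slackness (lambda_i * g_i(x) = 0 for all i): OK

Verdict: the first failing condition is stationarity -> stat.

stat


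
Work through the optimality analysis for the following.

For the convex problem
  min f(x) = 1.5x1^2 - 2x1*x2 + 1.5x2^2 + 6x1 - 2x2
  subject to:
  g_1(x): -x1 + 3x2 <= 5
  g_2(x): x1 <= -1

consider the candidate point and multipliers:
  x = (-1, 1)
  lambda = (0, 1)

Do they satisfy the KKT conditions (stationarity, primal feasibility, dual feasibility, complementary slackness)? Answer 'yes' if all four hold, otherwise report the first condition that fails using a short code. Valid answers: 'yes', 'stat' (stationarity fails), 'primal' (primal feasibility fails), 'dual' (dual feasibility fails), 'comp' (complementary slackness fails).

Gradient of f: grad f(x) = Q x + c = (1, 3)
Constraint values g_i(x) = a_i^T x - b_i:
  g_1((-1, 1)) = -1
  g_2((-1, 1)) = 0
Stationarity residual: grad f(x) + sum_i lambda_i a_i = (2, 3)
  -> stationarity FAILS
Primal feasibility (all g_i <= 0): OK
Dual feasibility (all lambda_i >= 0): OK
Complementary slackness (lambda_i * g_i(x) = 0 for all i): OK

Verdict: the first failing condition is stationarity -> stat.

stat


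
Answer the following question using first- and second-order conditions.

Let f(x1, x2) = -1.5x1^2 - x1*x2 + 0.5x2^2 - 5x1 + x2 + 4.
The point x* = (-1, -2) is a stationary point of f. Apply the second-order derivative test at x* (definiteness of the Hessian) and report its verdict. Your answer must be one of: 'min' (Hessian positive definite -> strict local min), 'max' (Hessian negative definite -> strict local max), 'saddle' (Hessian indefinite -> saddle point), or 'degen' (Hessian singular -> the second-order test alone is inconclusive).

Compute the Hessian H = grad^2 f:
  H = [[-3, -1], [-1, 1]]
Verify stationarity: grad f(x*) = H x* + g = (0, 0).
Eigenvalues of H: -3.2361, 1.2361.
Eigenvalues have mixed signs, so H is indefinite -> x* is a saddle point.

saddle


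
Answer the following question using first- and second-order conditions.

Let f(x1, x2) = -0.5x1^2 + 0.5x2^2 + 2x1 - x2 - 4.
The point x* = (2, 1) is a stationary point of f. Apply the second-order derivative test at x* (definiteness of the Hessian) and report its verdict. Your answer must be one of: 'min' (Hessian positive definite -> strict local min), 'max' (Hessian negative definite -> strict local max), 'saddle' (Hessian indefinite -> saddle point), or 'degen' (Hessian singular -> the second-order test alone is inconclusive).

Compute the Hessian H = grad^2 f:
  H = [[-1, 0], [0, 1]]
Verify stationarity: grad f(x*) = H x* + g = (0, 0).
Eigenvalues of H: -1, 1.
Eigenvalues have mixed signs, so H is indefinite -> x* is a saddle point.

saddle


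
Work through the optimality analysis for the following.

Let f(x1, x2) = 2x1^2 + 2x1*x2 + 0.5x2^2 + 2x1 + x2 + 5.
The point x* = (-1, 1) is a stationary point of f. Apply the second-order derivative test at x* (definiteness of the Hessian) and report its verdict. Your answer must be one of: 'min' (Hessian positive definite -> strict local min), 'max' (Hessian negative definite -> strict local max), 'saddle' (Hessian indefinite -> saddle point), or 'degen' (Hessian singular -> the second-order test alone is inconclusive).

Compute the Hessian H = grad^2 f:
  H = [[4, 2], [2, 1]]
Verify stationarity: grad f(x*) = H x* + g = (0, 0).
Eigenvalues of H: 0, 5.
H has a zero eigenvalue (singular; positive semidefinite but not definite), so H is neither positive definite, negative definite, nor indefinite. The second-order test alone is inconclusive -> degen.
(Indeed, f is constant along the null direction of H through x*, so x* is not a strict local extremum.)

degen


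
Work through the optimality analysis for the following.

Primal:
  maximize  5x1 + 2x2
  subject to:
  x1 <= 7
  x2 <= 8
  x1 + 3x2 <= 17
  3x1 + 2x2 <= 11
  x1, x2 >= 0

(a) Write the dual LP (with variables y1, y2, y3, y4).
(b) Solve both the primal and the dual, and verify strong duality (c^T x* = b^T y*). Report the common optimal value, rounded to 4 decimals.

The standard primal-dual pair for 'max c^T x s.t. A x <= b, x >= 0' is:
  Dual:  min b^T y  s.t.  A^T y >= c,  y >= 0.

So the dual LP is:
  minimize  7y1 + 8y2 + 17y3 + 11y4
  subject to:
    y1 + y3 + 3y4 >= 5
    y2 + 3y3 + 2y4 >= 2
    y1, y2, y3, y4 >= 0

Solving the primal: x* = (3.6667, 0).
  primal value c^T x* = 18.3333.
Solving the dual: y* = (0, 0, 0, 1.6667).
  dual value b^T y* = 18.3333.
Strong duality: c^T x* = b^T y*. Confirmed.

18.3333


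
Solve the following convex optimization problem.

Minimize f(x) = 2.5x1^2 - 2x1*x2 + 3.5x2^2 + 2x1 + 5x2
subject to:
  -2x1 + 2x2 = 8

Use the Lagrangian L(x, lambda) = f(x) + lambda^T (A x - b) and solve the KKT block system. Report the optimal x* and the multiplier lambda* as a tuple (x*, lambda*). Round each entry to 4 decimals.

Form the Lagrangian:
  L(x, lambda) = (1/2) x^T Q x + c^T x + lambda^T (A x - b)
Stationarity (grad_x L = 0): Q x + c + A^T lambda = 0.
Primal feasibility: A x = b.

This gives the KKT block system:
  [ Q   A^T ] [ x     ]   [-c ]
  [ A    0  ] [ lambda ] = [ b ]

Solving the linear system:
  x*      = (-3.375, 0.625)
  lambda* = (-8.0625)
  f(x*)   = 30.4375

x* = (-3.375, 0.625), lambda* = (-8.0625)


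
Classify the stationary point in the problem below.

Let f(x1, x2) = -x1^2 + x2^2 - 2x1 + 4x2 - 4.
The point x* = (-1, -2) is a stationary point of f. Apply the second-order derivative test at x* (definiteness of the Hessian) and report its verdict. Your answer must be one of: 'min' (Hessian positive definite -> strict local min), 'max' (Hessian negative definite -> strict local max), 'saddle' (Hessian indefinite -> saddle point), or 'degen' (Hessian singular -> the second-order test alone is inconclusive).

Compute the Hessian H = grad^2 f:
  H = [[-2, 0], [0, 2]]
Verify stationarity: grad f(x*) = H x* + g = (0, 0).
Eigenvalues of H: -2, 2.
Eigenvalues have mixed signs, so H is indefinite -> x* is a saddle point.

saddle


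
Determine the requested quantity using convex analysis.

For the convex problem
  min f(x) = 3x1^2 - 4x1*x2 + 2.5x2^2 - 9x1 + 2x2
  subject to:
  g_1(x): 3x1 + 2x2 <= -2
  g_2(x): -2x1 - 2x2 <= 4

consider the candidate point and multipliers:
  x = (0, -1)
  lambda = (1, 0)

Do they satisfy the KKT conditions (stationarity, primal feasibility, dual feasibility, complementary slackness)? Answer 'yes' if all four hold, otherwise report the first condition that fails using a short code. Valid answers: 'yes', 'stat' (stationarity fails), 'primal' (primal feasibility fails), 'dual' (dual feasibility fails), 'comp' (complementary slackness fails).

Gradient of f: grad f(x) = Q x + c = (-5, -3)
Constraint values g_i(x) = a_i^T x - b_i:
  g_1((0, -1)) = 0
  g_2((0, -1)) = -2
Stationarity residual: grad f(x) + sum_i lambda_i a_i = (-2, -1)
  -> stationarity FAILS
Primal feasibility (all g_i <= 0): OK
Dual feasibility (all lambda_i >= 0): OK
Complementary slackness (lambda_i * g_i(x) = 0 for all i): OK

Verdict: the first failing condition is stationarity -> stat.

stat


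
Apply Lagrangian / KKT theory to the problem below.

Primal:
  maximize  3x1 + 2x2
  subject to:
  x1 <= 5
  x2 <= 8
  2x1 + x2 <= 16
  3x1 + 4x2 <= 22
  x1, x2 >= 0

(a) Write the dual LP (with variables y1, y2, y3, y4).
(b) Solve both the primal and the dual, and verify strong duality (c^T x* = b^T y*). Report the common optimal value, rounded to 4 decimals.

The standard primal-dual pair for 'max c^T x s.t. A x <= b, x >= 0' is:
  Dual:  min b^T y  s.t.  A^T y >= c,  y >= 0.

So the dual LP is:
  minimize  5y1 + 8y2 + 16y3 + 22y4
  subject to:
    y1 + 2y3 + 3y4 >= 3
    y2 + y3 + 4y4 >= 2
    y1, y2, y3, y4 >= 0

Solving the primal: x* = (5, 1.75).
  primal value c^T x* = 18.5.
Solving the dual: y* = (1.5, 0, 0, 0.5).
  dual value b^T y* = 18.5.
Strong duality: c^T x* = b^T y*. Confirmed.

18.5


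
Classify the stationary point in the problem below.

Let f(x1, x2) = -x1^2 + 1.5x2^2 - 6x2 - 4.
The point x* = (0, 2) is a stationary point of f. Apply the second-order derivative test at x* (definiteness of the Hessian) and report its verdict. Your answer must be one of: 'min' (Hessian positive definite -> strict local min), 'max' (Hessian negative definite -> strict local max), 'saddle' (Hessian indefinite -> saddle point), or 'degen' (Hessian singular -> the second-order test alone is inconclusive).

Compute the Hessian H = grad^2 f:
  H = [[-2, 0], [0, 3]]
Verify stationarity: grad f(x*) = H x* + g = (0, 0).
Eigenvalues of H: -2, 3.
Eigenvalues have mixed signs, so H is indefinite -> x* is a saddle point.

saddle


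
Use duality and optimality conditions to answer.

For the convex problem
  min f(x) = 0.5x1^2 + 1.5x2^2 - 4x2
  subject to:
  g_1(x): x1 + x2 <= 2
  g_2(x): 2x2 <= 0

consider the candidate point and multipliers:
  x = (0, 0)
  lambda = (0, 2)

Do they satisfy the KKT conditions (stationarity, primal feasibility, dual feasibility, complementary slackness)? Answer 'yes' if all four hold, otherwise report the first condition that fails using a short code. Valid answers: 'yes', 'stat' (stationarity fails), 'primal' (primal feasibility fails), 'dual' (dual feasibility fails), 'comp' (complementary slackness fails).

Gradient of f: grad f(x) = Q x + c = (0, -4)
Constraint values g_i(x) = a_i^T x - b_i:
  g_1((0, 0)) = -2
  g_2((0, 0)) = 0
Stationarity residual: grad f(x) + sum_i lambda_i a_i = (0, 0)
  -> stationarity OK
Primal feasibility (all g_i <= 0): OK
Dual feasibility (all lambda_i >= 0): OK
Complementary slackness (lambda_i * g_i(x) = 0 for all i): OK

Verdict: yes, KKT holds.

yes


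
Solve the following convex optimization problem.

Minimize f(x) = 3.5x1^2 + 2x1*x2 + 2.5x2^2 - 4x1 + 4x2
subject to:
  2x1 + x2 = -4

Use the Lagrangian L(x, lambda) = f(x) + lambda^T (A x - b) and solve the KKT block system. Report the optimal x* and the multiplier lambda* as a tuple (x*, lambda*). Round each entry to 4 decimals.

Form the Lagrangian:
  L(x, lambda) = (1/2) x^T Q x + c^T x + lambda^T (A x - b)
Stationarity (grad_x L = 0): Q x + c + A^T lambda = 0.
Primal feasibility: A x = b.

This gives the KKT block system:
  [ Q   A^T ] [ x     ]   [-c ]
  [ A    0  ] [ lambda ] = [ b ]

Solving the linear system:
  x*      = (-1.0526, -1.8947)
  lambda* = (7.5789)
  f(x*)   = 13.4737

x* = (-1.0526, -1.8947), lambda* = (7.5789)
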